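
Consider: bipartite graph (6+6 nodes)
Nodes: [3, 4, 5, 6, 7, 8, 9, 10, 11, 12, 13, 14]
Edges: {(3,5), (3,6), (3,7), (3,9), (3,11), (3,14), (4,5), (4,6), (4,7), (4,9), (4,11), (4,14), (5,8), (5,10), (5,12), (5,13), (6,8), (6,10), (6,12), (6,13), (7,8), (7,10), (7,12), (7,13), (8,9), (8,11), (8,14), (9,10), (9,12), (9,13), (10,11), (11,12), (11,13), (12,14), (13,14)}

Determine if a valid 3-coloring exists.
Yes, G is 3-colorable

A valid 3-coloring: color 1: [5, 6, 7, 9, 11, 14]; color 2: [3, 4, 8, 10, 12, 13].
(χ(G) = 2 ≤ 3.)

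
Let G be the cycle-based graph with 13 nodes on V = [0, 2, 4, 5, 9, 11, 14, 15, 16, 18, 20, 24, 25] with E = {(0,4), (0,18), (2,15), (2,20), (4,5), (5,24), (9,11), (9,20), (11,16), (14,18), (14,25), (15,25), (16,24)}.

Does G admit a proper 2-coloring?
No, G is not 2-colorable

Odd cycle [0, 4, 5, 24, 16, 11, 9, 20, 2, 15, 25, 14, 18] needs 3 colors (χ ≥ 3).
Hence χ(G) ≥ 3 > 2, so no proper 2-coloring exists.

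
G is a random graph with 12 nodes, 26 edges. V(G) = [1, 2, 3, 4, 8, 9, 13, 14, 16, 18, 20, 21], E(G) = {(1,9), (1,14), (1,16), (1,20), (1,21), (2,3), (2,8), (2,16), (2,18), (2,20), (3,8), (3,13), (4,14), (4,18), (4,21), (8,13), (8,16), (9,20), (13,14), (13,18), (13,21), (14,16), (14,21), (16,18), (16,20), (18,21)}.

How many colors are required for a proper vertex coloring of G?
χ(G) = 3

Clique number ω(G) = 3 (lower bound: χ ≥ ω).
The clique on [2, 3, 8] has size 3, forcing χ ≥ 3, and the coloring below uses 3 colors, so χ(G) = 3.
A valid 3-coloring: color 1: [3, 9, 16, 21]; color 2: [1, 2, 4, 13]; color 3: [8, 14, 18, 20].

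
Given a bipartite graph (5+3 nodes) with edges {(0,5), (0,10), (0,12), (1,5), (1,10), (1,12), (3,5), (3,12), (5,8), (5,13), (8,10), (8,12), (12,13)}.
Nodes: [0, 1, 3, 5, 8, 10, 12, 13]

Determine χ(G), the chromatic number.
χ(G) = 2

Clique number ω(G) = 2 (lower bound: χ ≥ ω).
The graph is bipartite (no odd cycle), so 2 colors suffice: χ(G) = 2.
A valid 2-coloring: color 1: [5, 10, 12]; color 2: [0, 1, 3, 8, 13].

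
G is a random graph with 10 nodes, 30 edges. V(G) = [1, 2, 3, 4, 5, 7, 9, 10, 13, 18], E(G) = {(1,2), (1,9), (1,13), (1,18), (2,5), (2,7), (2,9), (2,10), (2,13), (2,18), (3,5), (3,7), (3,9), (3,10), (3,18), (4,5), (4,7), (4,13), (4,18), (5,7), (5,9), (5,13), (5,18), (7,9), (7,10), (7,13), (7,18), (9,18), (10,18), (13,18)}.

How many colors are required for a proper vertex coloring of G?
χ(G) = 5

Clique number ω(G) = 5 (lower bound: χ ≥ ω).
The clique on [2, 5, 7, 9, 18] has size 5, forcing χ ≥ 5, and the coloring below uses 5 colors, so χ(G) = 5.
A valid 5-coloring: color 1: [18]; color 2: [1, 7]; color 3: [2, 3, 4]; color 4: [5, 10]; color 5: [9, 13].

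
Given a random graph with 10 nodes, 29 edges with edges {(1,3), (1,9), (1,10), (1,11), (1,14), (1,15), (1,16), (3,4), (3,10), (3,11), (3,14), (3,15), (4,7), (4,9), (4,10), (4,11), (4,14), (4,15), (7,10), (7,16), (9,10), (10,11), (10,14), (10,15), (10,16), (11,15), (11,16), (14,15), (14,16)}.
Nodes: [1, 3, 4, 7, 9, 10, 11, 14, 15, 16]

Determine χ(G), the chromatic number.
Clique number ω(G) = 5 (lower bound: χ ≥ ω).
The clique on [1, 3, 10, 11, 15] has size 5, forcing χ ≥ 5, and the coloring below uses 5 colors, so χ(G) = 5.
A valid 5-coloring: color 1: [10]; color 2: [1, 4]; color 3: [7, 9, 11, 14]; color 4: [3, 16]; color 5: [15].

χ(G) = 5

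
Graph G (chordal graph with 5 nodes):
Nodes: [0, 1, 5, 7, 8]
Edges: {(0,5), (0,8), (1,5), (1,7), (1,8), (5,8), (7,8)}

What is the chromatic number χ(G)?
χ(G) = 3

Clique number ω(G) = 3 (lower bound: χ ≥ ω).
The clique on [0, 5, 8] has size 3, forcing χ ≥ 3, and the coloring below uses 3 colors, so χ(G) = 3.
A valid 3-coloring: color 1: [8]; color 2: [5, 7]; color 3: [0, 1].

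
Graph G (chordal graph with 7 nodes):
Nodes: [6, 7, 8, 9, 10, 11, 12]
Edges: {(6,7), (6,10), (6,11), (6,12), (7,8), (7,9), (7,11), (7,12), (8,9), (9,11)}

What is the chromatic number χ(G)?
χ(G) = 3

Clique number ω(G) = 3 (lower bound: χ ≥ ω).
The clique on [7, 8, 9] has size 3, forcing χ ≥ 3, and the coloring below uses 3 colors, so χ(G) = 3.
A valid 3-coloring: color 1: [7, 10]; color 2: [6, 9]; color 3: [8, 11, 12].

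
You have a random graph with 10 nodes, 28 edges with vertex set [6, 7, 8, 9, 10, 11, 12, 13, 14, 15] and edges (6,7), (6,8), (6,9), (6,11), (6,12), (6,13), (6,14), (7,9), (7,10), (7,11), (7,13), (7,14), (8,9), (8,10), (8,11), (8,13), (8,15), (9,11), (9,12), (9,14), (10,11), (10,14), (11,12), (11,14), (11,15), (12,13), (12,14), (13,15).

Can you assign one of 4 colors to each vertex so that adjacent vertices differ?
The clique on vertices [6, 9, 11, 12, 14] has size 5 > 4, so it alone needs 5 colors.

No, G is not 4-colorable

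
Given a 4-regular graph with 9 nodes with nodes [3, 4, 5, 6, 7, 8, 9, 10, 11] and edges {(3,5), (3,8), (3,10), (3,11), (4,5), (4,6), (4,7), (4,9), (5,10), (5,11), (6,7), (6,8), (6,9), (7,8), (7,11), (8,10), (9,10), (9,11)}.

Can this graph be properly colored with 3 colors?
No, G is not 3-colorable

Suppose a proper 3-coloring c exists. The clique [3, 5, 10] takes 3 distinct colors; by symmetry let c(3) = 1, c(5) = 2, c(10) = 3.
- Vertex 8: neighbors [3, 10] already have colors [1, 3] ⇒ c(8) = 2.
- Vertex 11: neighbors [3, 5] already have colors [1, 2] ⇒ c(11) = 3.
- Vertex 7: neighbors [8, 11] already have colors [2, 3] ⇒ c(7) = 1.
- Vertex 4: neighbors [7, 5] already have colors [1, 2] ⇒ c(4) = 3.
- Vertex 6: neighbors [7, 8, 4] already have colors [1, 2, 3] — all 3 colors blocked. Contradiction.
The forced assignments end in a contradiction, so G has no proper 3-coloring (χ ≥ 4).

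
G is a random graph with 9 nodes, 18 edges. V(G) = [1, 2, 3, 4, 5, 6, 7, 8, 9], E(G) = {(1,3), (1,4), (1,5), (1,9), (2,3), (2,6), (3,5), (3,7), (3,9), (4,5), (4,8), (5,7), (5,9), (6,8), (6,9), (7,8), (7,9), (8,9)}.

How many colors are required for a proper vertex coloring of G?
Clique number ω(G) = 4 (lower bound: χ ≥ ω).
The clique on [1, 3, 5, 9] has size 4, forcing χ ≥ 4, and the coloring below uses 4 colors, so χ(G) = 4.
A valid 4-coloring: color 1: [2, 4, 9]; color 2: [5, 8]; color 3: [3, 6]; color 4: [1, 7].

χ(G) = 4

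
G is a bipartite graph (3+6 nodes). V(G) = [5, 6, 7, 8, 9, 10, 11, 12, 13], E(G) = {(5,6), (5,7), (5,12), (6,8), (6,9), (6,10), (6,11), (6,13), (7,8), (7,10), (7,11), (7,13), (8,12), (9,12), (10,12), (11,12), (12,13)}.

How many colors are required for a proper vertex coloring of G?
χ(G) = 2

Clique number ω(G) = 2 (lower bound: χ ≥ ω).
The graph is bipartite (no odd cycle), so 2 colors suffice: χ(G) = 2.
A valid 2-coloring: color 1: [6, 7, 12]; color 2: [5, 8, 9, 10, 11, 13].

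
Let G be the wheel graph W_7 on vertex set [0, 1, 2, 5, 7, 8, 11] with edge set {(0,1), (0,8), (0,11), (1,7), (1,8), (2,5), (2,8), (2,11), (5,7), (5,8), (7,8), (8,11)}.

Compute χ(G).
Clique number ω(G) = 3 (lower bound: χ ≥ ω).
The clique on [0, 1, 8] has size 3, forcing χ ≥ 3, and the coloring below uses 3 colors, so χ(G) = 3.
A valid 3-coloring: color 1: [8]; color 2: [1, 5, 11]; color 3: [0, 2, 7].

χ(G) = 3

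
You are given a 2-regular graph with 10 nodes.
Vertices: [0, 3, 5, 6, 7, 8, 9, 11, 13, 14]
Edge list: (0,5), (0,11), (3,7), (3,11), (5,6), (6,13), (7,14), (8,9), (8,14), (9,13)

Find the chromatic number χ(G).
Clique number ω(G) = 2 (lower bound: χ ≥ ω).
The graph is bipartite (no odd cycle), so 2 colors suffice: χ(G) = 2.
A valid 2-coloring: color 1: [0, 3, 6, 9, 14]; color 2: [5, 7, 8, 11, 13].

χ(G) = 2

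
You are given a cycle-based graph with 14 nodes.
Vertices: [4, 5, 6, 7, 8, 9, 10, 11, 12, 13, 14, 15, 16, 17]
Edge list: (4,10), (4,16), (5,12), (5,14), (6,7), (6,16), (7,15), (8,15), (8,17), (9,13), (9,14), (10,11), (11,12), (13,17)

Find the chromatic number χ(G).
χ(G) = 2

Clique number ω(G) = 2 (lower bound: χ ≥ ω).
The graph is bipartite (no odd cycle), so 2 colors suffice: χ(G) = 2.
A valid 2-coloring: color 1: [7, 8, 10, 12, 13, 14, 16]; color 2: [4, 5, 6, 9, 11, 15, 17].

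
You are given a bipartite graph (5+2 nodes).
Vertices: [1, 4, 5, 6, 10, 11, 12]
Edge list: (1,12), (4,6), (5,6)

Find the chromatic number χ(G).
χ(G) = 2

Clique number ω(G) = 2 (lower bound: χ ≥ ω).
The graph is bipartite (no odd cycle), so 2 colors suffice: χ(G) = 2.
A valid 2-coloring: color 1: [1, 6, 10, 11]; color 2: [4, 5, 12].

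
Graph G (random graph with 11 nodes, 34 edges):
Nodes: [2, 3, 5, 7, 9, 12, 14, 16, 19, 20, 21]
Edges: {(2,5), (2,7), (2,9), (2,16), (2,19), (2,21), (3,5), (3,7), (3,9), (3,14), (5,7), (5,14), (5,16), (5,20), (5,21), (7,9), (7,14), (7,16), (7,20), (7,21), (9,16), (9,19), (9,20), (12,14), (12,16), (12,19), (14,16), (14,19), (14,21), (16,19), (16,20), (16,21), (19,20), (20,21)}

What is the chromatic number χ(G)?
Clique number ω(G) = 5 (lower bound: χ ≥ ω).
The clique on [2, 5, 7, 16, 21] has size 5, forcing χ ≥ 5, and the coloring below uses 5 colors, so χ(G) = 5.
A valid 5-coloring: color 1: [3, 16]; color 2: [7, 19]; color 3: [2, 14, 20]; color 4: [5, 9, 12]; color 5: [21].

χ(G) = 5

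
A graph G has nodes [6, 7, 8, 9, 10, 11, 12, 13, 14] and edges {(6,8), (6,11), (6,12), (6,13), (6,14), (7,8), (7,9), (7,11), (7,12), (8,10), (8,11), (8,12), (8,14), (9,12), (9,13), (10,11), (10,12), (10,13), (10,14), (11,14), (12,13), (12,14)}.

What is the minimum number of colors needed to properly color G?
χ(G) = 4

Clique number ω(G) = 4 (lower bound: χ ≥ ω).
The clique on [8, 10, 11, 14] has size 4, forcing χ ≥ 4, and the coloring below uses 4 colors, so χ(G) = 4.
A valid 4-coloring: color 1: [11, 12]; color 2: [8, 9]; color 3: [6, 7, 10]; color 4: [13, 14].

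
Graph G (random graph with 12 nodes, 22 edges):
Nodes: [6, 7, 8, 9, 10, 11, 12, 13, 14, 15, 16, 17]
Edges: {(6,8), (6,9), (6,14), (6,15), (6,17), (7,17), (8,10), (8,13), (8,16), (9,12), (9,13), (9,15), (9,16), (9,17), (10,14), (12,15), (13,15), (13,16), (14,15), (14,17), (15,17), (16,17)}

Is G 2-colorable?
No, G is not 2-colorable

The clique on vertices [6, 9, 15, 17] has size 4 > 2, so it alone needs 4 colors.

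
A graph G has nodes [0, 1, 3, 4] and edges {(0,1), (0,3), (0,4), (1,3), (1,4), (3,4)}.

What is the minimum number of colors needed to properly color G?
χ(G) = 4

Clique number ω(G) = 4 (lower bound: χ ≥ ω).
The clique on [0, 1, 3, 4] has size 4, forcing χ ≥ 4, and the coloring below uses 4 colors, so χ(G) = 4.
A valid 4-coloring: color 1: [1]; color 2: [0]; color 3: [4]; color 4: [3].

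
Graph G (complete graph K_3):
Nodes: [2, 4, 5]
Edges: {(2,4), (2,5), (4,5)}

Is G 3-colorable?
Yes, G is 3-colorable

A valid 3-coloring: color 1: [5]; color 2: [2]; color 3: [4].
(χ(G) = 3 ≤ 3.)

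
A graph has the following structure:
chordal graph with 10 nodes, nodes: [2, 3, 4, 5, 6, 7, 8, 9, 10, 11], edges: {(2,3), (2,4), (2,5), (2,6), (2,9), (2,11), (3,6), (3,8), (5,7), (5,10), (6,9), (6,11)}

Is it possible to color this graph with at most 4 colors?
A valid 4-coloring: color 1: [2, 7, 8, 10]; color 2: [4, 5, 6]; color 3: [3, 9, 11].
(χ(G) = 3 ≤ 4.)

Yes, G is 4-colorable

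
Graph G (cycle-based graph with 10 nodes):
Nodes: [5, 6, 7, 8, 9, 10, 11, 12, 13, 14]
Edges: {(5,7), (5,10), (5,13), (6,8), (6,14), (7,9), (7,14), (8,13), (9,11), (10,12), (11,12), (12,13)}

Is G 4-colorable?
A valid 4-coloring: color 1: [6, 7, 10, 11, 13]; color 2: [5, 8, 9, 12, 14].
(χ(G) = 2 ≤ 4.)

Yes, G is 4-colorable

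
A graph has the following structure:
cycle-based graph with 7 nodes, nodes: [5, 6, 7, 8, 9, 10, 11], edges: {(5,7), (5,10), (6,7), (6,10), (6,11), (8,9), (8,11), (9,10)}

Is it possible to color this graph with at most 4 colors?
A valid 4-coloring: color 1: [5, 6, 9]; color 2: [7, 10, 11]; color 3: [8].
(χ(G) = 3 ≤ 4.)

Yes, G is 4-colorable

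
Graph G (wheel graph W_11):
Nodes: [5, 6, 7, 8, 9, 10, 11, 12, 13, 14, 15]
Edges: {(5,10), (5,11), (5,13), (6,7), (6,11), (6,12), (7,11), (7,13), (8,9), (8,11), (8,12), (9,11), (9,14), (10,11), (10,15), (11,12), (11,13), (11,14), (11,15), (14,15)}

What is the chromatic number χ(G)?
χ(G) = 3

Clique number ω(G) = 3 (lower bound: χ ≥ ω).
The clique on [5, 10, 11] has size 3, forcing χ ≥ 3, and the coloring below uses 3 colors, so χ(G) = 3.
A valid 3-coloring: color 1: [11]; color 2: [6, 8, 10, 13, 14]; color 3: [5, 7, 9, 12, 15].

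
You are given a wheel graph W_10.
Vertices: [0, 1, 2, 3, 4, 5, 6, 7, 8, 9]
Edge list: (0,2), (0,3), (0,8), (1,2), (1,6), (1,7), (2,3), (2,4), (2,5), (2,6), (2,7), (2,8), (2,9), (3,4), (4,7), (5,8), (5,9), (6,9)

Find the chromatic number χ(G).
Clique number ω(G) = 3 (lower bound: χ ≥ ω).
Odd cycle [0, 3, 4, 7, 1, 6, 9, 5, 8] needs 3 colors (χ ≥ 3).
Vertex 2 is adjacent to every vertex of [0, 1, 3, 4, 5, 6, 7, 8, 9], which already need 3 colors among themselves, so 2 needs a new color (χ ≥ 4).
The coloring below uses 4 colors, so χ(G) = 4.
A valid 4-coloring: color 1: [2]; color 2: [0, 1, 4, 5]; color 3: [3, 6, 7, 8]; color 4: [9].

χ(G) = 4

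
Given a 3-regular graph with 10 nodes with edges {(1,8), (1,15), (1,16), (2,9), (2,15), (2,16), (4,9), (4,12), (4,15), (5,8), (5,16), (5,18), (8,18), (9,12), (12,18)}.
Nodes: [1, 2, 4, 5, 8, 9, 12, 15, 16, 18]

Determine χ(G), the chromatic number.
Clique number ω(G) = 3 (lower bound: χ ≥ ω).
The clique on [4, 9, 12] has size 3, forcing χ ≥ 3, and the coloring below uses 3 colors, so χ(G) = 3.
A valid 3-coloring: color 1: [1, 2, 5, 12]; color 2: [4, 16, 18]; color 3: [8, 9, 15].

χ(G) = 3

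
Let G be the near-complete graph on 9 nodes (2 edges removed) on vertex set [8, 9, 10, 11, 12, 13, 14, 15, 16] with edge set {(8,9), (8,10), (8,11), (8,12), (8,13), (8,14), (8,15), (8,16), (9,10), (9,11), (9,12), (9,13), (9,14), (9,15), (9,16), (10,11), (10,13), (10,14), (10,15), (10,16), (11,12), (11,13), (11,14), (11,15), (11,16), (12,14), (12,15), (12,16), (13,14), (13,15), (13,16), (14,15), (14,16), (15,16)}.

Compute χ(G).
Clique number ω(G) = 8 (lower bound: χ ≥ ω).
The clique on [8, 9, 10, 11, 13, 14, 15, 16] has size 8, forcing χ ≥ 8, and the coloring below uses 8 colors, so χ(G) = 8.
A valid 8-coloring: color 1: [16]; color 2: [15]; color 3: [8]; color 4: [9]; color 5: [14]; color 6: [11]; color 7: [10, 12]; color 8: [13].

χ(G) = 8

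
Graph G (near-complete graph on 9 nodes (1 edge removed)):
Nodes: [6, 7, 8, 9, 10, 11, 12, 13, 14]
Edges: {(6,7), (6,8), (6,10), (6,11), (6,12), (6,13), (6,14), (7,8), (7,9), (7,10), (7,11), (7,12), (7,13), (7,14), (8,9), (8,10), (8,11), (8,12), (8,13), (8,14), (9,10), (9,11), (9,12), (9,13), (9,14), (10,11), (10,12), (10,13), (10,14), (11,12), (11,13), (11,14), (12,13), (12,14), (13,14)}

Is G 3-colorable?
No, G is not 3-colorable

The clique on vertices [7, 8, 9, 10, 11, 12, 13, 14] has size 8 > 3, so it alone needs 8 colors.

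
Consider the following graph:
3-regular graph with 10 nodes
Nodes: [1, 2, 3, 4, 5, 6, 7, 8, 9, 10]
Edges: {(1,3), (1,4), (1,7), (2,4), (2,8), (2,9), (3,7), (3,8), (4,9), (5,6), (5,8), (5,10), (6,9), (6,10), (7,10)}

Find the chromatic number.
χ(G) = 3

Clique number ω(G) = 3 (lower bound: χ ≥ ω).
The clique on [1, 3, 7] has size 3, forcing χ ≥ 3, and the coloring below uses 3 colors, so χ(G) = 3.
A valid 3-coloring: color 1: [1, 8, 9, 10]; color 2: [2, 3, 5]; color 3: [4, 6, 7].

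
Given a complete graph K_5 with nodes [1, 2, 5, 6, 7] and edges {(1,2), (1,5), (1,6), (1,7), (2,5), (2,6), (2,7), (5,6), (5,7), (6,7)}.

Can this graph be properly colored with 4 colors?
No, G is not 4-colorable

The clique on vertices [1, 2, 5, 6, 7] has size 5 > 4, so it alone needs 5 colors.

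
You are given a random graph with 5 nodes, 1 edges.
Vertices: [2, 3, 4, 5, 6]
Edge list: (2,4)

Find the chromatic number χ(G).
χ(G) = 2

Clique number ω(G) = 2 (lower bound: χ ≥ ω).
The graph is bipartite (no odd cycle), so 2 colors suffice: χ(G) = 2.
A valid 2-coloring: color 1: [3, 4, 5, 6]; color 2: [2].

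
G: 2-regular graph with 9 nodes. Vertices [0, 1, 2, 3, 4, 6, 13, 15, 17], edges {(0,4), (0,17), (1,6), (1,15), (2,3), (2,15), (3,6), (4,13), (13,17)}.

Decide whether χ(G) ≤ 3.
Yes, G is 3-colorable

A valid 3-coloring: color 1: [1, 2, 4, 17]; color 2: [0, 3, 13, 15]; color 3: [6].
(χ(G) = 3 ≤ 3.)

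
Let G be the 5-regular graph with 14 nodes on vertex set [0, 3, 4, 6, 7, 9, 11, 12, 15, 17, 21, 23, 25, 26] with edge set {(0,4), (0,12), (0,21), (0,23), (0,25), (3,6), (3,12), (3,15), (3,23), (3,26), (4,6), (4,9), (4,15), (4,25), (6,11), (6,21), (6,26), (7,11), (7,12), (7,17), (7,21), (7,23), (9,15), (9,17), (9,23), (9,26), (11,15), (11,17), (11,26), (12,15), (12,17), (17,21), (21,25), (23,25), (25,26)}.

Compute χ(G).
χ(G) = 4

Clique number ω(G) = 3 (lower bound: χ ≥ ω).
Suppose a proper 3-coloring c exists. The clique [0, 4, 25] takes 3 distinct colors; by symmetry let c(0) = 1, c(4) = 2, c(25) = 3.
- Vertex 21: neighbors [0, 25] already have colors [1, 3] ⇒ c(21) = 2.
- Vertex 23: neighbors [0, 25] already have colors [1, 3] ⇒ c(23) = 2.
- Vertex 3: neighbors [23] already have colors [2]; try each remaining color.
- Case c(3) = 1:
  - Vertex 15: neighbors [3, 4] already have colors [1, 2] ⇒ c(15) = 3.
  - Vertex 26: neighbors [3, 25] already have colors [1, 3] ⇒ c(26) = 2.
  - Vertex 11: neighbors [26, 15] already have colors [2, 3] ⇒ c(11) = 1.
  - Vertex 17: neighbors [11, 21] already have colors [1, 2] ⇒ c(17) = 3.
  - Vertex 7: neighbors [11, 21, 17] already have colors [1, 2, 3] — all 3 colors blocked. Contradiction.
- Case c(3) = 3:
  - Vertex 12: neighbors [0, 3] already have colors [1, 3] ⇒ c(12) = 2.
  - Vertex 6: neighbors [4, 3] already have colors [2, 3] ⇒ c(6) = 1.
  - Vertex 15: neighbors [4, 3] already have colors [2, 3] ⇒ c(15) = 1.
  - Vertex 9: neighbors [15, 4] already have colors [1, 2] ⇒ c(9) = 3.
  - Vertex 17: neighbors [12, 9] already have colors [2, 3] ⇒ c(17) = 1.
  - Vertex 7: neighbors [17, 12] already have colors [1, 2] ⇒ c(7) = 3.
  - Vertex 11: neighbors [6, 7] already have colors [1, 3] ⇒ c(11) = 2.
  - Vertex 26: neighbors [6, 11, 3] already have colors [1, 2, 3] — all 3 colors blocked. Contradiction.
Every case ends in a contradiction, so G has no proper 3-coloring (χ ≥ 4).
The coloring below uses 4 colors, so χ(G) = 4.
A valid 4-coloring: color 1: [6, 7, 9, 25]; color 2: [0, 15, 17, 26]; color 3: [3, 4, 11, 21]; color 4: [12, 23].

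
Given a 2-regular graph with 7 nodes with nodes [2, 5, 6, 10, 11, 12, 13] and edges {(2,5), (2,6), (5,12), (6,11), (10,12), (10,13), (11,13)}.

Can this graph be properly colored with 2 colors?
Odd cycle [12, 10, 13, 11, 6, 2, 5] needs 3 colors (χ ≥ 3).
Hence χ(G) ≥ 3 > 2, so no proper 2-coloring exists.

No, G is not 2-colorable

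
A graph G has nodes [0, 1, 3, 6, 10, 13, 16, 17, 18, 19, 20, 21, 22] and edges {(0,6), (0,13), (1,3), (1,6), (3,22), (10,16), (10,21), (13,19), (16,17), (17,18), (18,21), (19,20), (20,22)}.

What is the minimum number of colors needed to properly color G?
χ(G) = 3

Clique number ω(G) = 2 (lower bound: χ ≥ ω).
Odd cycle [16, 17, 18, 21, 10] needs 3 colors (χ ≥ 3).
The coloring below uses 3 colors, so χ(G) = 3.
A valid 3-coloring: color 1: [0, 1, 17, 19, 21, 22]; color 2: [3, 6, 13, 16, 18, 20]; color 3: [10].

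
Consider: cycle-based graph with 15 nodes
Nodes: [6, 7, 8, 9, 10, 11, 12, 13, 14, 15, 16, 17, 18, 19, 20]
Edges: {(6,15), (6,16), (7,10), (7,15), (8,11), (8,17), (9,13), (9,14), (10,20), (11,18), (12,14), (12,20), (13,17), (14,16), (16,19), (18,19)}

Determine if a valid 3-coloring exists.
Yes, G is 3-colorable

A valid 3-coloring: color 1: [6, 7, 11, 14, 17, 19, 20]; color 2: [8, 10, 12, 13, 15, 16, 18]; color 3: [9].
(χ(G) = 3 ≤ 3.)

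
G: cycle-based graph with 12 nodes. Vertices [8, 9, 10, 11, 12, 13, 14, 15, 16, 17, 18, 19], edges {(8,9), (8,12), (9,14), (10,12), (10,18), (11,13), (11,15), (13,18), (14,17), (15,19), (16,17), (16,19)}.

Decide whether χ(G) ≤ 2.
Yes, G is 2-colorable

A valid 2-coloring: color 1: [8, 10, 13, 14, 15, 16]; color 2: [9, 11, 12, 17, 18, 19].
(χ(G) = 2 ≤ 2.)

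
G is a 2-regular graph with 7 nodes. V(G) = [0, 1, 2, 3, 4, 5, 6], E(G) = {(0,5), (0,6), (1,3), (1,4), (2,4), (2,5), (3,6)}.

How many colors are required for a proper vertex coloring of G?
χ(G) = 3

Clique number ω(G) = 2 (lower bound: χ ≥ ω).
Odd cycle [3, 6, 0, 5, 2, 4, 1] needs 3 colors (χ ≥ 3).
The coloring below uses 3 colors, so χ(G) = 3.
A valid 3-coloring: color 1: [0, 3, 4]; color 2: [1, 2, 6]; color 3: [5].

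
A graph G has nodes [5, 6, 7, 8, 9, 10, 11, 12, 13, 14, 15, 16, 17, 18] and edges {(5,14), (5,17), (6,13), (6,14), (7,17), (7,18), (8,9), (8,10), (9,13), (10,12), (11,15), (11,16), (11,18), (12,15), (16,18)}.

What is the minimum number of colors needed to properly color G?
Clique number ω(G) = 3 (lower bound: χ ≥ ω).
The clique on [11, 16, 18] has size 3, forcing χ ≥ 3, and the coloring below uses 3 colors, so χ(G) = 3.
A valid 3-coloring: color 1: [5, 6, 7, 9, 11, 12]; color 2: [8, 13, 14, 15, 17, 18]; color 3: [10, 16].

χ(G) = 3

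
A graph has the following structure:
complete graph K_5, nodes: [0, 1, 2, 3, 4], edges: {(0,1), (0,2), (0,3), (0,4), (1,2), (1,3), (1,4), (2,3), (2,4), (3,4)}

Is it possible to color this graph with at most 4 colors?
No, G is not 4-colorable

The clique on vertices [0, 1, 2, 3, 4] has size 5 > 4, so it alone needs 5 colors.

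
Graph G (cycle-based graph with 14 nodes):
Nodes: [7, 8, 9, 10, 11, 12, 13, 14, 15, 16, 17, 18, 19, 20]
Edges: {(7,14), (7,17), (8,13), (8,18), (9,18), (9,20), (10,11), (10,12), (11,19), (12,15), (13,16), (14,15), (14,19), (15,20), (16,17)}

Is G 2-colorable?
A valid 2-coloring: color 1: [7, 8, 9, 10, 15, 16, 19]; color 2: [11, 12, 13, 14, 17, 18, 20].
(χ(G) = 2 ≤ 2.)

Yes, G is 2-colorable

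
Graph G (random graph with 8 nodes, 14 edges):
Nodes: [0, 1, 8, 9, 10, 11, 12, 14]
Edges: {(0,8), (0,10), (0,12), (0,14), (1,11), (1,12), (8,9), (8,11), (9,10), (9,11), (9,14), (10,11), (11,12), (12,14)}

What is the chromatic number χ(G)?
χ(G) = 3

Clique number ω(G) = 3 (lower bound: χ ≥ ω).
The clique on [0, 12, 14] has size 3, forcing χ ≥ 3, and the coloring below uses 3 colors, so χ(G) = 3.
A valid 3-coloring: color 1: [0, 11]; color 2: [9, 12]; color 3: [1, 8, 10, 14].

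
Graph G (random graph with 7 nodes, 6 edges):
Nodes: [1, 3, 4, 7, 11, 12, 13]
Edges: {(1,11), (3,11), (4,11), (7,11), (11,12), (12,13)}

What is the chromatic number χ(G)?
χ(G) = 2

Clique number ω(G) = 2 (lower bound: χ ≥ ω).
The graph is bipartite (no odd cycle), so 2 colors suffice: χ(G) = 2.
A valid 2-coloring: color 1: [11, 13]; color 2: [1, 3, 4, 7, 12].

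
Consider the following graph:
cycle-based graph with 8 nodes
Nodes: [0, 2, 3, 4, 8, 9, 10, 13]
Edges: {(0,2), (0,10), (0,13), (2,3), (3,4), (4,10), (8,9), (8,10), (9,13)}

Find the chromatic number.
Clique number ω(G) = 2 (lower bound: χ ≥ ω).
Odd cycle [3, 2, 0, 10, 4] needs 3 colors (χ ≥ 3).
The coloring below uses 3 colors, so χ(G) = 3.
A valid 3-coloring: color 1: [2, 9, 10]; color 2: [0, 3, 8]; color 3: [4, 13].

χ(G) = 3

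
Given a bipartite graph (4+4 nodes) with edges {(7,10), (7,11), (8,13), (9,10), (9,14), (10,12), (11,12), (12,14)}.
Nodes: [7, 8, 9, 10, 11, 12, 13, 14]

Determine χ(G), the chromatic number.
χ(G) = 2

Clique number ω(G) = 2 (lower bound: χ ≥ ω).
The graph is bipartite (no odd cycle), so 2 colors suffice: χ(G) = 2.
A valid 2-coloring: color 1: [8, 10, 11, 14]; color 2: [7, 9, 12, 13].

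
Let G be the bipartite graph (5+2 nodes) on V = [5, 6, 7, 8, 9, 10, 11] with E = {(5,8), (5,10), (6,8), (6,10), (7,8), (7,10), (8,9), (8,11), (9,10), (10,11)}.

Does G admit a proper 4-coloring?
A valid 4-coloring: color 1: [8, 10]; color 2: [5, 6, 7, 9, 11].
(χ(G) = 2 ≤ 4.)

Yes, G is 4-colorable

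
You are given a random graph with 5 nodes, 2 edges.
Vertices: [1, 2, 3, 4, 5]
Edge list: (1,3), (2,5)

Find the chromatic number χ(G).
χ(G) = 2

Clique number ω(G) = 2 (lower bound: χ ≥ ω).
The graph is bipartite (no odd cycle), so 2 colors suffice: χ(G) = 2.
A valid 2-coloring: color 1: [1, 2, 4]; color 2: [3, 5].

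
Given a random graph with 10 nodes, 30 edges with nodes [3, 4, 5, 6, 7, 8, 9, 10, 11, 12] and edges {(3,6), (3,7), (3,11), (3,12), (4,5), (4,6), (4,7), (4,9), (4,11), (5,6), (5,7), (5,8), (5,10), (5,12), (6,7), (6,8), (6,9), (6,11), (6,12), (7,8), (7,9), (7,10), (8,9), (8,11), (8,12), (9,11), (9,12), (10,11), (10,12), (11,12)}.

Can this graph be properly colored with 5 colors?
Yes, G is 5-colorable

A valid 5-coloring: color 1: [6, 10]; color 2: [7, 12]; color 3: [3, 5, 9]; color 4: [4, 8]; color 5: [11].
(χ(G) = 5 ≤ 5.)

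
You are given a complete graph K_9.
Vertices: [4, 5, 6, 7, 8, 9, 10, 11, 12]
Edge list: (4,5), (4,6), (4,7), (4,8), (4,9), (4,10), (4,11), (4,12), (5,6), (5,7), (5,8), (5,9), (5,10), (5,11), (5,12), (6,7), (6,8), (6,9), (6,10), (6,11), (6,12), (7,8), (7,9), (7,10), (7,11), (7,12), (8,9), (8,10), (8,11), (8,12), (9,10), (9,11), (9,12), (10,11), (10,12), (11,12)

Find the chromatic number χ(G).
χ(G) = 9

Clique number ω(G) = 9 (lower bound: χ ≥ ω).
The clique on [4, 5, 6, 7, 8, 9, 10, 11, 12] has size 9, forcing χ ≥ 9, and the coloring below uses 9 colors, so χ(G) = 9.
A valid 9-coloring: color 1: [11]; color 2: [10]; color 3: [5]; color 4: [6]; color 5: [12]; color 6: [4]; color 7: [8]; color 8: [9]; color 9: [7].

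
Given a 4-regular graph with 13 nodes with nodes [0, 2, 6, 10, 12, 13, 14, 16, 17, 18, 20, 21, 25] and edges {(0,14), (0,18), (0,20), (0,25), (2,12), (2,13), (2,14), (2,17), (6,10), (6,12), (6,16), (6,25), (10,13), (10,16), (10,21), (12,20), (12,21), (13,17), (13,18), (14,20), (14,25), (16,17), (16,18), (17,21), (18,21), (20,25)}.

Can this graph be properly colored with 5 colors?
A valid 5-coloring: color 1: [10, 12, 17, 18, 25]; color 2: [6, 13, 14, 21]; color 3: [0, 2, 16]; color 4: [20].
(χ(G) = 4 ≤ 5.)

Yes, G is 5-colorable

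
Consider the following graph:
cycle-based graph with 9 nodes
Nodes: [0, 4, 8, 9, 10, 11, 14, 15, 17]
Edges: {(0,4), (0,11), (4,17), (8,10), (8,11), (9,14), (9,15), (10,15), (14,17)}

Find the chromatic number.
χ(G) = 3

Clique number ω(G) = 2 (lower bound: χ ≥ ω).
Odd cycle [0, 11, 8, 10, 15, 9, 14, 17, 4] needs 3 colors (χ ≥ 3).
The coloring below uses 3 colors, so χ(G) = 3.
A valid 3-coloring: color 1: [0, 8, 15, 17]; color 2: [4, 9, 10, 11]; color 3: [14].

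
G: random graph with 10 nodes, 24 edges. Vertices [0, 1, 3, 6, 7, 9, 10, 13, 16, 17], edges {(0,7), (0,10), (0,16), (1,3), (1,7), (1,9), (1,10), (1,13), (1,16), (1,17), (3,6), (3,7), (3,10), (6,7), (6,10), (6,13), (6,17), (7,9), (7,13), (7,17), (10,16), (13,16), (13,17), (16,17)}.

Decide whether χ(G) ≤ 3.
The clique on vertices [1, 13, 16, 17] has size 4 > 3, so it alone needs 4 colors.

No, G is not 3-colorable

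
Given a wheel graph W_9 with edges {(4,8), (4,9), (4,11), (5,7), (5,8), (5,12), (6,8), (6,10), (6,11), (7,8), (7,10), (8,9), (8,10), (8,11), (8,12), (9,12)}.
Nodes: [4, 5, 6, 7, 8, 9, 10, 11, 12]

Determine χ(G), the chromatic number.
Clique number ω(G) = 3 (lower bound: χ ≥ ω).
The clique on [4, 8, 9] has size 3, forcing χ ≥ 3, and the coloring below uses 3 colors, so χ(G) = 3.
A valid 3-coloring: color 1: [8]; color 2: [4, 6, 7, 12]; color 3: [5, 9, 10, 11].

χ(G) = 3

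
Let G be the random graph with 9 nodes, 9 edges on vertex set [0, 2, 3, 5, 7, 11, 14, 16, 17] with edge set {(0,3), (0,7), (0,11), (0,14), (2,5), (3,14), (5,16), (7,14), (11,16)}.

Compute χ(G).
Clique number ω(G) = 3 (lower bound: χ ≥ ω).
The clique on [0, 3, 14] has size 3, forcing χ ≥ 3, and the coloring below uses 3 colors, so χ(G) = 3.
A valid 3-coloring: color 1: [0, 2, 16, 17]; color 2: [5, 11, 14]; color 3: [3, 7].

χ(G) = 3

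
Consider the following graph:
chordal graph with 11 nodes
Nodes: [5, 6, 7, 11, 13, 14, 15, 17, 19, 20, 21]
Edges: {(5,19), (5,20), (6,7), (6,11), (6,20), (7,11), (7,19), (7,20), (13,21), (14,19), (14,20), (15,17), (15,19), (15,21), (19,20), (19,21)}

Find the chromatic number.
Clique number ω(G) = 3 (lower bound: χ ≥ ω).
The clique on [6, 7, 11] has size 3, forcing χ ≥ 3, and the coloring below uses 3 colors, so χ(G) = 3.
A valid 3-coloring: color 1: [6, 13, 17, 19]; color 2: [11, 15, 20]; color 3: [5, 7, 14, 21].

χ(G) = 3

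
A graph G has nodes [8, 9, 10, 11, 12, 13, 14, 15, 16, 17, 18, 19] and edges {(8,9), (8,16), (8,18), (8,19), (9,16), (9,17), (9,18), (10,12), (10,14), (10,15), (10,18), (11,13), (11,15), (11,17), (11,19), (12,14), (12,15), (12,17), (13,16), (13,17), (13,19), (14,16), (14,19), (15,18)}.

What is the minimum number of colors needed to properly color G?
Clique number ω(G) = 3 (lower bound: χ ≥ ω).
Suppose a proper 3-coloring c exists. The clique [8, 9, 16] takes 3 distinct colors; by symmetry let c(8) = 1, c(9) = 2, c(16) = 3.
- Vertex 18: neighbors [8, 9] already have colors [1, 2] ⇒ c(18) = 3.
- Vertex 10: neighbors [18] already have colors [3]; try each remaining color.
- Case c(10) = 1:
  - Vertex 14: neighbors [10, 16] already have colors [1, 3] ⇒ c(14) = 2.
  - Vertex 12: neighbors [10, 14] already have colors [1, 2] ⇒ c(12) = 3.
  - Vertex 17: neighbors [9, 12] already have colors [2, 3] ⇒ c(17) = 1.
  - Vertex 13: neighbors [17, 16] already have colors [1, 3] ⇒ c(13) = 2.
  - Vertex 11: neighbors [17, 13] already have colors [1, 2] ⇒ c(11) = 3.
  - Vertex 19: neighbors [8, 13, 11] already have colors [1, 2, 3] — all 3 colors blocked. Contradiction.
- Case c(10) = 2:
  - Vertex 14: neighbors [10, 16] already have colors [2, 3] ⇒ c(14) = 1.
  - Vertex 12: neighbors [14, 10] already have colors [1, 2] ⇒ c(12) = 3.
  - Vertex 17: neighbors [9, 12] already have colors [2, 3] ⇒ c(17) = 1.
  - Vertex 13: neighbors [17, 16] already have colors [1, 3] ⇒ c(13) = 2.
  - Vertex 11: neighbors [17, 13] already have colors [1, 2] ⇒ c(11) = 3.
  - Vertex 19: neighbors [8, 13, 11] already have colors [1, 2, 3] — all 3 colors blocked. Contradiction.
Every case ends in a contradiction, so G has no proper 3-coloring (χ ≥ 4).
The coloring below uses 4 colors, so χ(G) = 4.
A valid 4-coloring: color 1: [8, 14, 15, 17]; color 2: [11, 12, 16, 18]; color 3: [9, 10, 13]; color 4: [19].

χ(G) = 4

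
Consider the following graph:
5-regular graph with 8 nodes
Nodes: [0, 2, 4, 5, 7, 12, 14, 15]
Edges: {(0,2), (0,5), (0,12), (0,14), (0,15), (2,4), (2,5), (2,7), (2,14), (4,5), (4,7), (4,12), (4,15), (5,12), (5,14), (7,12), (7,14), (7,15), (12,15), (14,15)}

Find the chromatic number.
Clique number ω(G) = 4 (lower bound: χ ≥ ω).
The clique on [0, 2, 5, 14] has size 4, forcing χ ≥ 4, and the coloring below uses 4 colors, so χ(G) = 4.
A valid 4-coloring: color 1: [4, 14]; color 2: [5, 15]; color 3: [0, 7]; color 4: [2, 12].

χ(G) = 4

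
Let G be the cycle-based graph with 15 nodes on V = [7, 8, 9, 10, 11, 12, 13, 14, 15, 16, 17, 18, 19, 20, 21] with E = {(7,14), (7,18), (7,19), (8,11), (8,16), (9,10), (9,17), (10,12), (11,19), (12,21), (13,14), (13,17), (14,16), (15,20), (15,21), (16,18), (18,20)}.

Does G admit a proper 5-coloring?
Yes, G is 5-colorable

A valid 5-coloring: color 1: [8, 12, 14, 15, 17, 18, 19]; color 2: [7, 10, 11, 13, 16, 20, 21]; color 3: [9].
(χ(G) = 3 ≤ 5.)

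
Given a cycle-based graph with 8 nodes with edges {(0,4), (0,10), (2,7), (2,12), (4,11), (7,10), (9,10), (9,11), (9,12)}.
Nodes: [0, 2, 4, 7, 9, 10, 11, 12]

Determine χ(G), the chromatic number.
Clique number ω(G) = 2 (lower bound: χ ≥ ω).
Odd cycle [2, 12, 9, 10, 7] needs 3 colors (χ ≥ 3).
The coloring below uses 3 colors, so χ(G) = 3.
A valid 3-coloring: color 1: [4, 10, 12]; color 2: [0, 2, 9]; color 3: [7, 11].

χ(G) = 3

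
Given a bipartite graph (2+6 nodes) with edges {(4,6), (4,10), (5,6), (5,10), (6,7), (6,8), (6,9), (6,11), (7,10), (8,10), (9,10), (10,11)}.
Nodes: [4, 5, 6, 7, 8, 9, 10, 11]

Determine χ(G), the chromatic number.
χ(G) = 2

Clique number ω(G) = 2 (lower bound: χ ≥ ω).
The graph is bipartite (no odd cycle), so 2 colors suffice: χ(G) = 2.
A valid 2-coloring: color 1: [6, 10]; color 2: [4, 5, 7, 8, 9, 11].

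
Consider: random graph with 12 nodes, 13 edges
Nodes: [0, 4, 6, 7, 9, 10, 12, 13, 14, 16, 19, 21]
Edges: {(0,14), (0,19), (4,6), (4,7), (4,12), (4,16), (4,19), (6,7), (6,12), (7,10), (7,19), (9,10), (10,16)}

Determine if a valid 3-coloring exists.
Yes, G is 3-colorable

A valid 3-coloring: color 1: [0, 4, 10, 13, 21]; color 2: [7, 9, 12, 14, 16]; color 3: [6, 19].
(χ(G) = 3 ≤ 3.)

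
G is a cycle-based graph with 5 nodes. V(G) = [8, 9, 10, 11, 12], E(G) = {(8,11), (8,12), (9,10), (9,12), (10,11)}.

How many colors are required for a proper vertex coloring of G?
χ(G) = 3

Clique number ω(G) = 2 (lower bound: χ ≥ ω).
Odd cycle [12, 8, 11, 10, 9] needs 3 colors (χ ≥ 3).
The coloring below uses 3 colors, so χ(G) = 3.
A valid 3-coloring: color 1: [10, 12]; color 2: [8, 9]; color 3: [11].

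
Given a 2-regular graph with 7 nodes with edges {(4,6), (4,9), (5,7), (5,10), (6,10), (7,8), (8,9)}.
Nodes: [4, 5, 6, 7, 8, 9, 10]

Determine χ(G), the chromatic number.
Clique number ω(G) = 2 (lower bound: χ ≥ ω).
Odd cycle [4, 9, 8, 7, 5, 10, 6] needs 3 colors (χ ≥ 3).
The coloring below uses 3 colors, so χ(G) = 3.
A valid 3-coloring: color 1: [7, 9, 10]; color 2: [4, 5, 8]; color 3: [6].

χ(G) = 3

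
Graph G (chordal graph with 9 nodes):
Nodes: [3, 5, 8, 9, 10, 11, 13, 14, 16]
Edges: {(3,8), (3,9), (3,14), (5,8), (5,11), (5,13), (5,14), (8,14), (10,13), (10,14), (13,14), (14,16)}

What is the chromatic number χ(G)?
Clique number ω(G) = 3 (lower bound: χ ≥ ω).
The clique on [10, 13, 14] has size 3, forcing χ ≥ 3, and the coloring below uses 3 colors, so χ(G) = 3.
A valid 3-coloring: color 1: [9, 11, 14]; color 2: [3, 5, 10, 16]; color 3: [8, 13].

χ(G) = 3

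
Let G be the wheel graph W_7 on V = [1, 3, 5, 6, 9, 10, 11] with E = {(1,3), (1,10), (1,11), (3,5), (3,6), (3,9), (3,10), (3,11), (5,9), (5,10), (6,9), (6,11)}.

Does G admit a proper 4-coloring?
A valid 4-coloring: color 1: [3]; color 2: [9, 10, 11]; color 3: [1, 5, 6].
(χ(G) = 3 ≤ 4.)

Yes, G is 4-colorable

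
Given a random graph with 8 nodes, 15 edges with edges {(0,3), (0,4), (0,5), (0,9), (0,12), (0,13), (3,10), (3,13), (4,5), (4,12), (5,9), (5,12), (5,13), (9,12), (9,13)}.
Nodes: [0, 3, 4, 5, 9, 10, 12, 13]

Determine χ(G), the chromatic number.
Clique number ω(G) = 4 (lower bound: χ ≥ ω).
The clique on [0, 5, 9, 12] has size 4, forcing χ ≥ 4, and the coloring below uses 4 colors, so χ(G) = 4.
A valid 4-coloring: color 1: [0, 10]; color 2: [3, 5]; color 3: [12, 13]; color 4: [4, 9].

χ(G) = 4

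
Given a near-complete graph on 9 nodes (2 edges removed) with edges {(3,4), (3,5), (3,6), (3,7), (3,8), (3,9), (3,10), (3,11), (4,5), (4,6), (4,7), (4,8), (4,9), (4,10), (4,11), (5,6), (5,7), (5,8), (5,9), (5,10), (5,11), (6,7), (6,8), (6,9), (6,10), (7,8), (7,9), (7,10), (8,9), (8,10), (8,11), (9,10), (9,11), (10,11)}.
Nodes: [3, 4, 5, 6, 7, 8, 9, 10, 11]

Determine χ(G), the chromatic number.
Clique number ω(G) = 8 (lower bound: χ ≥ ω).
The clique on [3, 4, 5, 6, 7, 8, 9, 10] has size 8, forcing χ ≥ 8, and the coloring below uses 8 colors, so χ(G) = 8.
A valid 8-coloring: color 1: [4]; color 2: [9]; color 3: [3]; color 4: [10]; color 5: [8]; color 6: [5]; color 7: [7, 11]; color 8: [6].

χ(G) = 8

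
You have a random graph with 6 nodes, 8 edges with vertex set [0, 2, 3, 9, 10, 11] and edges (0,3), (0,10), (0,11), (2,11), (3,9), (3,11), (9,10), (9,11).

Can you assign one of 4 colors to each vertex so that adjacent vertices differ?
Yes, G is 4-colorable

A valid 4-coloring: color 1: [10, 11]; color 2: [2, 3]; color 3: [0, 9].
(χ(G) = 3 ≤ 4.)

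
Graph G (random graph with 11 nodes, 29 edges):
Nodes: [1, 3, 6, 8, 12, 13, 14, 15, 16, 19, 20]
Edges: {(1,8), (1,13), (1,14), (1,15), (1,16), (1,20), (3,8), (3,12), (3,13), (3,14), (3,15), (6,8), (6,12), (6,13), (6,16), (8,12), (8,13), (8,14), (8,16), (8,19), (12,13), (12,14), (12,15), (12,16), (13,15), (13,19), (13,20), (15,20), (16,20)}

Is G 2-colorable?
No, G is not 2-colorable

The clique on vertices [6, 8, 12, 16] has size 4 > 2, so it alone needs 4 colors.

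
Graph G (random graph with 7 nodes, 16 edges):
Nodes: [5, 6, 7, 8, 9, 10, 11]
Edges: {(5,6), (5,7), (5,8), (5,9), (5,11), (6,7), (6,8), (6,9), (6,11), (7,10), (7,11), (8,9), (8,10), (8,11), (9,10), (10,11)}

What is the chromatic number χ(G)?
Clique number ω(G) = 4 (lower bound: χ ≥ ω).
The clique on [5, 6, 8, 9] has size 4, forcing χ ≥ 4, and the coloring below uses 4 colors, so χ(G) = 4.
A valid 4-coloring: color 1: [5, 10]; color 2: [9, 11]; color 3: [7, 8]; color 4: [6].

χ(G) = 4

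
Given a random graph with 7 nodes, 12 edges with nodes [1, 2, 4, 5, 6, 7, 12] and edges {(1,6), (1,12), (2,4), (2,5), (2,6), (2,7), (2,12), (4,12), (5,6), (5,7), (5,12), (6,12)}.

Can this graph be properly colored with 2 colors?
No, G is not 2-colorable

The clique on vertices [2, 5, 6, 12] has size 4 > 2, so it alone needs 4 colors.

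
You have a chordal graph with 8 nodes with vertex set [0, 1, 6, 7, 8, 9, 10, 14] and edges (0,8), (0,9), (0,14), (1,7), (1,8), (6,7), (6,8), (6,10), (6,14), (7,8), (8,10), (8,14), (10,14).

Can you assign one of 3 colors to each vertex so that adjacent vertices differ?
The clique on vertices [6, 8, 10, 14] has size 4 > 3, so it alone needs 4 colors.

No, G is not 3-colorable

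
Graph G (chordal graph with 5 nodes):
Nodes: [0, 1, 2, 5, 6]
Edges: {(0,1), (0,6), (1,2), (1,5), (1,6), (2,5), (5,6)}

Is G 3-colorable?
Yes, G is 3-colorable

A valid 3-coloring: color 1: [1]; color 2: [0, 5]; color 3: [2, 6].
(χ(G) = 3 ≤ 3.)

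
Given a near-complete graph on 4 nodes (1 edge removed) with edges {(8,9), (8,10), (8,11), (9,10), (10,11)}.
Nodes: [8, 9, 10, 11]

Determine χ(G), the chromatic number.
χ(G) = 3

Clique number ω(G) = 3 (lower bound: χ ≥ ω).
The clique on [8, 9, 10] has size 3, forcing χ ≥ 3, and the coloring below uses 3 colors, so χ(G) = 3.
A valid 3-coloring: color 1: [8]; color 2: [10]; color 3: [9, 11].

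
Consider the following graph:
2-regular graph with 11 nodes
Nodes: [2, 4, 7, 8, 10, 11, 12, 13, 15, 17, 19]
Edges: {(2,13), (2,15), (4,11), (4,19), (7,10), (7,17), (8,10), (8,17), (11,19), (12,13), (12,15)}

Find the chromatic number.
Clique number ω(G) = 3 (lower bound: χ ≥ ω).
The clique on [4, 11, 19] has size 3, forcing χ ≥ 3, and the coloring below uses 3 colors, so χ(G) = 3.
A valid 3-coloring: color 1: [10, 13, 15, 17, 19]; color 2: [2, 7, 8, 11, 12]; color 3: [4].

χ(G) = 3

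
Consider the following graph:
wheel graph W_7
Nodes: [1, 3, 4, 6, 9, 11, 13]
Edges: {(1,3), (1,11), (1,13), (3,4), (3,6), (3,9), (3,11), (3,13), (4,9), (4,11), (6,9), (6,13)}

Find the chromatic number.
Clique number ω(G) = 3 (lower bound: χ ≥ ω).
The clique on [1, 3, 11] has size 3, forcing χ ≥ 3, and the coloring below uses 3 colors, so χ(G) = 3.
A valid 3-coloring: color 1: [3]; color 2: [9, 11, 13]; color 3: [1, 4, 6].

χ(G) = 3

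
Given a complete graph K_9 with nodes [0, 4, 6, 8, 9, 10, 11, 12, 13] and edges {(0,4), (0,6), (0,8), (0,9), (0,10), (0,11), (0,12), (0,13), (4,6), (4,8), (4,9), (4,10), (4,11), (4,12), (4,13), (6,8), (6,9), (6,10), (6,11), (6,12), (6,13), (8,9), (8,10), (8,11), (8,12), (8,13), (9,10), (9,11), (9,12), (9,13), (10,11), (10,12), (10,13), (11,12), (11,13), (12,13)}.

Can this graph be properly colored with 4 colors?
No, G is not 4-colorable

The clique on vertices [0, 4, 6, 8, 9, 10, 11, 12, 13] has size 9 > 4, so it alone needs 9 colors.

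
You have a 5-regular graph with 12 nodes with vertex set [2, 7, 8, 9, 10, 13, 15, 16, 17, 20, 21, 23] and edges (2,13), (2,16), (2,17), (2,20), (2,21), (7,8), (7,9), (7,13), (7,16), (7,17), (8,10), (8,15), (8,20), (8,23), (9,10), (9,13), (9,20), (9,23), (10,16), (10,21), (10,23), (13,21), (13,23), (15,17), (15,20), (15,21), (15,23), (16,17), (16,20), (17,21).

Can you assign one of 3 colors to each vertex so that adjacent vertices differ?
Suppose a proper 3-coloring c exists. The clique [2, 13, 21] takes 3 distinct colors; by symmetry let c(2) = 1, c(13) = 2, c(21) = 3.
- Vertex 17: neighbors [2, 21] already have colors [1, 3] ⇒ c(17) = 2.
- Vertex 15: neighbors [17, 21] already have colors [2, 3] ⇒ c(15) = 1.
- Vertex 16: neighbors [2, 17] already have colors [1, 2] ⇒ c(16) = 3.
- Vertex 23: neighbors [15, 13] already have colors [1, 2] ⇒ c(23) = 3.
- Vertex 8: neighbors [15, 23] already have colors [1, 3] ⇒ c(8) = 2.
- Vertex 20: neighbors [2, 8, 16] already have colors [1, 2, 3] — all 3 colors blocked. Contradiction.
The forced assignments end in a contradiction, so G has no proper 3-coloring (χ ≥ 4).

No, G is not 3-colorable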